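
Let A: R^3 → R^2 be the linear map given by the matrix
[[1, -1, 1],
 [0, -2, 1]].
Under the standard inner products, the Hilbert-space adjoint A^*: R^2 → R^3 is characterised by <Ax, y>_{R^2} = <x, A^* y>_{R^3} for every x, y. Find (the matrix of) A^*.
A^* = A^T =
[[1, 0],
 [-1, -2],
 [1, 1]]

For real matrices with standard dot products, the defining identity <Ax, y> = <x, A^* y> gives (Ax)^T y = x^T (A^*) y, i.e. x^T A^T y = x^T (A^*) y. Since this holds for all x, y, we must have A^* = A^T. Therefore
A^* =
[[1, 0],
 [-1, -2],
 [1, 1]].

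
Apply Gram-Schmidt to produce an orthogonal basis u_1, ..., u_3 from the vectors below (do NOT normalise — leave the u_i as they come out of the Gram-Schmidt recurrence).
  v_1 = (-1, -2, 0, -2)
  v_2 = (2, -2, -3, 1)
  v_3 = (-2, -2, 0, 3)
Orthogonal basis:
  u_1 = (-1, -2, 0, -2)
  u_2 = (2, -2, -3, 1)
  u_3 = (-7/3, -5/3, 1/2, 17/6)

Apply the Gram-Schmidt recurrence
  u_1 = v_1
  u_i = v_i − Σ_{j<i} ((v_i · u_j) / (u_j · u_j)) · u_j.

Step by step this gives:
  u_1 = (-1, -2, 0, -2)
  u_2 = (2, -2, -3, 1)
  u_3 = (-7/3, -5/3, 1/2, 17/6)

Orthogonality check:
  u_2 · u_1 = 0 (should be 0)
  u_3 · u_1 = 0 (should be 0)
  u_3 · u_2 = 0 (should be 0)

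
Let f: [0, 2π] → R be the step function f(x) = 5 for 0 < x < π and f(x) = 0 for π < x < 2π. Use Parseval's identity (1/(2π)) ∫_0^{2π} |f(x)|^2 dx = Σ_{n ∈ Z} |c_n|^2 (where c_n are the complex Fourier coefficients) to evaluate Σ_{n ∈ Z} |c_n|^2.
Σ |c_n|^2 = 25/2

Parseval equates the L^2 energy of f (normalised by 1/(2π)) with the ℓ^2 sum of its Fourier coefficients: (1/(2π)) ∫_0^{2π} |f|^2 = Σ |c_n|^2.
Compute the left side: (1/(2π)) [∫_0^π 5^2 dx + ∫_π^{2π} 0^2 dx] = (1/(2π)) · (25π + 0π) = (25 + 0)/2 = 25/2.
So Σ_{n ∈ Z} |c_n|^2 = 25/2.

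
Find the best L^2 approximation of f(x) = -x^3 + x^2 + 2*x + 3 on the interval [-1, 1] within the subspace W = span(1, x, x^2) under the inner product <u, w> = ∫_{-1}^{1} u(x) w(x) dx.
g(x) = x^2 + 7*x/5 + 3

The best approximation g ∈ W is the orthogonal projection of f onto W. Writing g = a_0 + a_1 x + a_2 x^2, the coefficients solve the normal equations G · a = b where
  G_{ij} = <φ_i, φ_j> and b_i = <f, φ_i>, with φ_0 = 1, φ_1 = x, φ_2 = x^2.
G =
  [2, 0, 2/3]
  [0, 2/3, 0]
  [2/3, 0, 2/5],
b = (20/3, 14/15, 12/5).
Solving gives a_0 = 3, a_1 = 7/5, a_2 = 1, so
  g(x) = x^2 + 7*x/5 + 3.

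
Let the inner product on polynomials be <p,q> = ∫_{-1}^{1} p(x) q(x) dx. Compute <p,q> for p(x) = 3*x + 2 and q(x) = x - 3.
<p,q> = -10

Expand the product: p(x)·q(x) = 3*x^2 - 7*x - 6.
∫_{-1}^{1} of each monomial x^k gives [2/(k+1) if k even, 0 if k odd]. Integrating term-by-term (or equivalently evaluating the antiderivative F(x) = x^3 - 7*x^2/2 - 6*x at the endpoints):
  F(1) − F(−1) = -17/2 − (3/2) = -10.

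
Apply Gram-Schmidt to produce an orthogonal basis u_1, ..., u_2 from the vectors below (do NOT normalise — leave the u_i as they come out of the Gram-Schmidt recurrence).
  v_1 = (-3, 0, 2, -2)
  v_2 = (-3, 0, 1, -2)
Orthogonal basis:
  u_1 = (-3, 0, 2, -2)
  u_2 = (-6/17, 0, -13/17, -4/17)

Apply the Gram-Schmidt recurrence
  u_1 = v_1
  u_i = v_i − Σ_{j<i} ((v_i · u_j) / (u_j · u_j)) · u_j.

Step by step this gives:
  u_1 = (-3, 0, 2, -2)
  u_2 = (-6/17, 0, -13/17, -4/17)

Orthogonality check:
  u_2 · u_1 = 0 (should be 0)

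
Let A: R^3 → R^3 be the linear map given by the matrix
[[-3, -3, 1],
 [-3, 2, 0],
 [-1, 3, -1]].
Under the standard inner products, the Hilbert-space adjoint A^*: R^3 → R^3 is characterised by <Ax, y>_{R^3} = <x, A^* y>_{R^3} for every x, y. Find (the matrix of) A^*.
A^* = A^T =
[[-3, -3, -1],
 [-3, 2, 3],
 [1, 0, -1]]

For real matrices with standard dot products, the defining identity <Ax, y> = <x, A^* y> gives (Ax)^T y = x^T (A^*) y, i.e. x^T A^T y = x^T (A^*) y. Since this holds for all x, y, we must have A^* = A^T. Therefore
A^* =
[[-3, -3, -1],
 [-3, 2, 3],
 [1, 0, -1]].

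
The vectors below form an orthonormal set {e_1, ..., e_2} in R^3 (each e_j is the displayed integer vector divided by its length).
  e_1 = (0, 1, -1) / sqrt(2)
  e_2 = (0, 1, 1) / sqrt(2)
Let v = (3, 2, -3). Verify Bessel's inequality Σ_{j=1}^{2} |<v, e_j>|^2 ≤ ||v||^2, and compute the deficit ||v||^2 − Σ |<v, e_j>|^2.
Σ |<v, e_j>|^2 = 13; ||v||^2 = 22; deficit = 9

Write each e_j = u_j / sqrt(<u_j, u_j>) where u_j is the displayed integer vector. Then <v, e_j> = <v, u_j> / sqrt(<u_j, u_j>), so |<v, e_j>|^2 = <v, u_j>^2 / <u_j, u_j>.
Coefficients: <v, e_1> = 5/sqrt(2), <v, e_2> = -1/sqrt(2).
Square and sum: Σ |<v, e_j>|^2 = 13.
Compute ||v||^2 = v·v = 22.
Deficit = 22 − 13 = 9 ≥ 0, confirming Bessel's inequality. (The deficit equals ||v − Σ <v,e_j> e_j||^2, the squared distance from v to span{e_j}.)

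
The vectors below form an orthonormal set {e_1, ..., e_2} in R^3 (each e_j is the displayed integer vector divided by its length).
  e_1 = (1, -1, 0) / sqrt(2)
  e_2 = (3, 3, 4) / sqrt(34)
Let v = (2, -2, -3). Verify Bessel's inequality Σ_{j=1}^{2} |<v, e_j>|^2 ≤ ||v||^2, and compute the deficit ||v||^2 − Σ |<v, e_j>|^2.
Σ |<v, e_j>|^2 = 208/17; ||v||^2 = 17; deficit = 81/17

Write each e_j = u_j / sqrt(<u_j, u_j>) where u_j is the displayed integer vector. Then <v, e_j> = <v, u_j> / sqrt(<u_j, u_j>), so |<v, e_j>|^2 = <v, u_j>^2 / <u_j, u_j>.
Coefficients: <v, e_1> = 4/sqrt(2), <v, e_2> = -12/sqrt(34).
Square and sum: Σ |<v, e_j>|^2 = 208/17.
Compute ||v||^2 = v·v = 17.
Deficit = 17 − 208/17 = 81/17 ≥ 0, confirming Bessel's inequality. (The deficit equals ||v − Σ <v,e_j> e_j||^2, the squared distance from v to span{e_j}.)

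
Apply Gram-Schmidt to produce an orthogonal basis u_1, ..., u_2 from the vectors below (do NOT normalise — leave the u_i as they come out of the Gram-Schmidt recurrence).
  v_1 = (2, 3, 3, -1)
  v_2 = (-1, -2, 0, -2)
Orthogonal basis:
  u_1 = (2, 3, 3, -1)
  u_2 = (-11/23, -28/23, 18/23, -52/23)

Apply the Gram-Schmidt recurrence
  u_1 = v_1
  u_i = v_i − Σ_{j<i} ((v_i · u_j) / (u_j · u_j)) · u_j.

Step by step this gives:
  u_1 = (2, 3, 3, -1)
  u_2 = (-11/23, -28/23, 18/23, -52/23)

Orthogonality check:
  u_2 · u_1 = 0 (should be 0)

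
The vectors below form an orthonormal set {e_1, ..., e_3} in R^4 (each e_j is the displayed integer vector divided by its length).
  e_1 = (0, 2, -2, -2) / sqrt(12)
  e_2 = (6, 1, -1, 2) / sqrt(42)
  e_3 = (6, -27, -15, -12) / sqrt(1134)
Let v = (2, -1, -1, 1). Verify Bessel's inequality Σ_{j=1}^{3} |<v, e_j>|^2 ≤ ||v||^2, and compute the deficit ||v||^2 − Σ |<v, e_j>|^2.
Σ |<v, e_j>|^2 = 59/9; ||v||^2 = 7; deficit = 4/9

Write each e_j = u_j / sqrt(<u_j, u_j>) where u_j is the displayed integer vector. Then <v, e_j> = <v, u_j> / sqrt(<u_j, u_j>), so |<v, e_j>|^2 = <v, u_j>^2 / <u_j, u_j>.
Coefficients: <v, e_1> = -2/sqrt(12), <v, e_2> = 14/sqrt(42), <v, e_3> = 42/sqrt(1134).
Square and sum: Σ |<v, e_j>|^2 = 59/9.
Compute ||v||^2 = v·v = 7.
Deficit = 7 − 59/9 = 4/9 ≥ 0, confirming Bessel's inequality. (The deficit equals ||v − Σ <v,e_j> e_j||^2, the squared distance from v to span{e_j}.)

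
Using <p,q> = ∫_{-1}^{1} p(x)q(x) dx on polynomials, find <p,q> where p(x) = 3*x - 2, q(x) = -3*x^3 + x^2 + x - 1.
<p,q> = 16/15

Expand the product: p(x)·q(x) = -9*x^4 + 9*x^3 + x^2 - 5*x + 2.
∫_{-1}^{1} of each monomial x^k gives [2/(k+1) if k even, 0 if k odd]. Integrating term-by-term (or equivalently evaluating the antiderivative F(x) = -9*x^5/5 + 9*x^4/4 + x^3/3 - 5*x^2/2 + 2*x at the endpoints):
  F(1) − F(−1) = 17/60 − (-47/60) = 16/15.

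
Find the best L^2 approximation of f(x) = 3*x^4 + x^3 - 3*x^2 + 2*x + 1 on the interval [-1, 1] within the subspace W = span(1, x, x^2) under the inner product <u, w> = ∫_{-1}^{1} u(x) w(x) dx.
g(x) = -3*x^2/7 + 13*x/5 + 26/35

The best approximation g ∈ W is the orthogonal projection of f onto W. Writing g = a_0 + a_1 x + a_2 x^2, the coefficients solve the normal equations G · a = b where
  G_{ij} = <φ_i, φ_j> and b_i = <f, φ_i>, with φ_0 = 1, φ_1 = x, φ_2 = x^2.
G =
  [2, 0, 2/3]
  [0, 2/3, 0]
  [2/3, 0, 2/5],
b = (6/5, 26/15, 34/105).
Solving gives a_0 = 26/35, a_1 = 13/5, a_2 = -3/7, so
  g(x) = -3*x^2/7 + 13*x/5 + 26/35.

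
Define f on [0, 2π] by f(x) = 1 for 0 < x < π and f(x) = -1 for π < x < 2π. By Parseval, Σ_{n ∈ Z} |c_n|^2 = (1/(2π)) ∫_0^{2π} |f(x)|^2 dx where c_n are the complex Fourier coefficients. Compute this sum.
Σ |c_n|^2 = 1

Parseval equates the L^2 energy of f (normalised by 1/(2π)) with the ℓ^2 sum of its Fourier coefficients: (1/(2π)) ∫_0^{2π} |f|^2 = Σ |c_n|^2.
Compute the left side: (1/(2π)) [∫_0^π 1^2 dx + ∫_π^{2π} (-1)^2 dx] = (1/(2π)) · (1π + 1π) = (1 + 1)/2 = 1.
So Σ_{n ∈ Z} |c_n|^2 = 1.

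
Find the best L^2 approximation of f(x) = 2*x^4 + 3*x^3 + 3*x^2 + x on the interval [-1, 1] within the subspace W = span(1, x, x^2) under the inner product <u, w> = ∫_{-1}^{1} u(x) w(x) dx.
g(x) = 33*x^2/7 + 14*x/5 - 6/35

The best approximation g ∈ W is the orthogonal projection of f onto W. Writing g = a_0 + a_1 x + a_2 x^2, the coefficients solve the normal equations G · a = b where
  G_{ij} = <φ_i, φ_j> and b_i = <f, φ_i>, with φ_0 = 1, φ_1 = x, φ_2 = x^2.
G =
  [2, 0, 2/3]
  [0, 2/3, 0]
  [2/3, 0, 2/5],
b = (14/5, 28/15, 62/35).
Solving gives a_0 = -6/35, a_1 = 14/5, a_2 = 33/7, so
  g(x) = 33*x^2/7 + 14*x/5 - 6/35.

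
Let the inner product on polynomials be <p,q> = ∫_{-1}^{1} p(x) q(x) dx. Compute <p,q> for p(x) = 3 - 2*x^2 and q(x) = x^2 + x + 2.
<p,q> = 158/15

Expand the product: p(x)·q(x) = -2*x^4 - 2*x^3 - x^2 + 3*x + 6.
∫_{-1}^{1} of each monomial x^k gives [2/(k+1) if k even, 0 if k odd]. Integrating term-by-term (or equivalently evaluating the antiderivative F(x) = -2*x^5/5 - x^4/2 - x^3/3 + 3*x^2/2 + 6*x at the endpoints):
  F(1) − F(−1) = 94/15 − (-64/15) = 158/15.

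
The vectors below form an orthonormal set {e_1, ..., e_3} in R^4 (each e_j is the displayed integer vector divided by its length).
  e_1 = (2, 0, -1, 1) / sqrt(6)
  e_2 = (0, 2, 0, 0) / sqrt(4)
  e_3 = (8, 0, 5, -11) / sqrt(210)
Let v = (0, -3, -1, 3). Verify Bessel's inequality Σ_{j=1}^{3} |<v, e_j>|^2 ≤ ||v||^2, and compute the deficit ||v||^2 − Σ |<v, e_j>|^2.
Σ |<v, e_j>|^2 = 649/35; ||v||^2 = 19; deficit = 16/35

Write each e_j = u_j / sqrt(<u_j, u_j>) where u_j is the displayed integer vector. Then <v, e_j> = <v, u_j> / sqrt(<u_j, u_j>), so |<v, e_j>|^2 = <v, u_j>^2 / <u_j, u_j>.
Coefficients: <v, e_1> = 4/sqrt(6), <v, e_2> = -6/sqrt(4), <v, e_3> = -38/sqrt(210).
Square and sum: Σ |<v, e_j>|^2 = 649/35.
Compute ||v||^2 = v·v = 19.
Deficit = 19 − 649/35 = 16/35 ≥ 0, confirming Bessel's inequality. (The deficit equals ||v − Σ <v,e_j> e_j||^2, the squared distance from v to span{e_j}.)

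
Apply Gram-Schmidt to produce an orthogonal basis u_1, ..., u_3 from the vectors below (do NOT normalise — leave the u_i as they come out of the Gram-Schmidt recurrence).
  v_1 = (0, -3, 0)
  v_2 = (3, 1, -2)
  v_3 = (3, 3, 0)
Orthogonal basis:
  u_1 = (0, -3, 0)
  u_2 = (3, 0, -2)
  u_3 = (12/13, 0, 18/13)

Apply the Gram-Schmidt recurrence
  u_1 = v_1
  u_i = v_i − Σ_{j<i} ((v_i · u_j) / (u_j · u_j)) · u_j.

Step by step this gives:
  u_1 = (0, -3, 0)
  u_2 = (3, 0, -2)
  u_3 = (12/13, 0, 18/13)

Orthogonality check:
  u_2 · u_1 = 0 (should be 0)
  u_3 · u_1 = 0 (should be 0)
  u_3 · u_2 = 0 (should be 0)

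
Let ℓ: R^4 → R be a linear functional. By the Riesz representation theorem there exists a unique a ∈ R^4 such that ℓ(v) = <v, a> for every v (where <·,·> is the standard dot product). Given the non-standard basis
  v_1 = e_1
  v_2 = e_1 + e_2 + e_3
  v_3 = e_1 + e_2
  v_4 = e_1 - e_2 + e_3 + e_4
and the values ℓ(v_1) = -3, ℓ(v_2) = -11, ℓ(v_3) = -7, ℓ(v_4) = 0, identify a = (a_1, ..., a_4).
a = (-3, -4, -4, 3)

Write a = (a_1, ..., a_4) in the standard basis. For each basis vector v_i, ℓ(v_i) = <v_i, a> is a linear equation in the a_j's. Collect the n equations into a matrix system V a = ℓ, where row i of V is v_i (expressed in the standard basis). Since V is invertible (lower-triangular with 1s on the diagonal, up to permutation), solve by back-substitution:
  V =
[[1, 0, 0, 0],
 [1, 1, 1, 0],
 [1, 1, 0, 0],
 [1, -1, 1, 1]]
  V a = (-3, -11, -7, 0)
Solving gives a = (-3, -4, -4, 3).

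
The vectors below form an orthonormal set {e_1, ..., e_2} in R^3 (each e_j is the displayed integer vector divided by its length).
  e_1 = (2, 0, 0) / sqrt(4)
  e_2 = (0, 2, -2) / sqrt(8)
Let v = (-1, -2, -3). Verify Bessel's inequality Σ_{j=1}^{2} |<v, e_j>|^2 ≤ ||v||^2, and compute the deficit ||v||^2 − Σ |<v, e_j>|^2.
Σ |<v, e_j>|^2 = 3/2; ||v||^2 = 14; deficit = 25/2

Write each e_j = u_j / sqrt(<u_j, u_j>) where u_j is the displayed integer vector. Then <v, e_j> = <v, u_j> / sqrt(<u_j, u_j>), so |<v, e_j>|^2 = <v, u_j>^2 / <u_j, u_j>.
Coefficients: <v, e_1> = -2/sqrt(4), <v, e_2> = 2/sqrt(8).
Square and sum: Σ |<v, e_j>|^2 = 3/2.
Compute ||v||^2 = v·v = 14.
Deficit = 14 − 3/2 = 25/2 ≥ 0, confirming Bessel's inequality. (The deficit equals ||v − Σ <v,e_j> e_j||^2, the squared distance from v to span{e_j}.)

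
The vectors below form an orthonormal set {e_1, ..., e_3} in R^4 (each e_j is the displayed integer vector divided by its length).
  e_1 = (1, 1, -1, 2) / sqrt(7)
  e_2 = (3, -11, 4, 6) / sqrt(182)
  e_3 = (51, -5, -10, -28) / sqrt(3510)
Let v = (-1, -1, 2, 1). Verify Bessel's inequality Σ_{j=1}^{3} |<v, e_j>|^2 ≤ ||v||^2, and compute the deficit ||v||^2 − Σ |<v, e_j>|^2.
Σ |<v, e_j>|^2 = 776/135; ||v||^2 = 7; deficit = 169/135

Write each e_j = u_j / sqrt(<u_j, u_j>) where u_j is the displayed integer vector. Then <v, e_j> = <v, u_j> / sqrt(<u_j, u_j>), so |<v, e_j>|^2 = <v, u_j>^2 / <u_j, u_j>.
Coefficients: <v, e_1> = -2/sqrt(7), <v, e_2> = 22/sqrt(182), <v, e_3> = -94/sqrt(3510).
Square and sum: Σ |<v, e_j>|^2 = 776/135.
Compute ||v||^2 = v·v = 7.
Deficit = 7 − 776/135 = 169/135 ≥ 0, confirming Bessel's inequality. (The deficit equals ||v − Σ <v,e_j> e_j||^2, the squared distance from v to span{e_j}.)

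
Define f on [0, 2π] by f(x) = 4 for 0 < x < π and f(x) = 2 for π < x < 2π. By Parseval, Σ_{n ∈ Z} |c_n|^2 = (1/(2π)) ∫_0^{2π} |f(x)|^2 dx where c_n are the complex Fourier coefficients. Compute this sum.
Σ |c_n|^2 = 10

Parseval equates the L^2 energy of f (normalised by 1/(2π)) with the ℓ^2 sum of its Fourier coefficients: (1/(2π)) ∫_0^{2π} |f|^2 = Σ |c_n|^2.
Compute the left side: (1/(2π)) [∫_0^π 4^2 dx + ∫_π^{2π} 2^2 dx] = (1/(2π)) · (16π + 4π) = (16 + 4)/2 = 10.
So Σ_{n ∈ Z} |c_n|^2 = 10.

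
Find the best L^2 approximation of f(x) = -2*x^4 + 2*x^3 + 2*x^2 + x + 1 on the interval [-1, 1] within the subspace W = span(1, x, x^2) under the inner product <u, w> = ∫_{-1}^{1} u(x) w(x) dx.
g(x) = 2*x^2/7 + 11*x/5 + 41/35

The best approximation g ∈ W is the orthogonal projection of f onto W. Writing g = a_0 + a_1 x + a_2 x^2, the coefficients solve the normal equations G · a = b where
  G_{ij} = <φ_i, φ_j> and b_i = <f, φ_i>, with φ_0 = 1, φ_1 = x, φ_2 = x^2.
G =
  [2, 0, 2/3]
  [0, 2/3, 0]
  [2/3, 0, 2/5],
b = (38/15, 22/15, 94/105).
Solving gives a_0 = 41/35, a_1 = 11/5, a_2 = 2/7, so
  g(x) = 2*x^2/7 + 11*x/5 + 41/35.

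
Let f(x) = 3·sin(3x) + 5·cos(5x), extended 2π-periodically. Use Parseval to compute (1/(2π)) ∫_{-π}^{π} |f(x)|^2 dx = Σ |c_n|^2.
Σ |c_n|^2 = 17

Expand |f|^2 and use orthogonality of {sin(nx), cos(mx)} on [-π, π]:
  ∫_{-π}^{π} sin(nx)^2 dx = π, ∫ cos(mx)^2 dx = π, and cross terms integrate to 0.
So ∫_{-π}^{π} f(x)^2 dx = 3^2 · π + 5^2 · π = (9 + 25)π.
Divide by 2π: (9 + 25)/2 = 17.
By Parseval, this equals Σ |c_n|^2.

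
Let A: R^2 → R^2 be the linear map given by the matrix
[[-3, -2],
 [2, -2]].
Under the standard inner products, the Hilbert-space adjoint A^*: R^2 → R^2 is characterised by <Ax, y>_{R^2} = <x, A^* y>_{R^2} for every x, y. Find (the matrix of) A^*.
A^* = A^T =
[[-3, 2],
 [-2, -2]]

For real matrices with standard dot products, the defining identity <Ax, y> = <x, A^* y> gives (Ax)^T y = x^T (A^*) y, i.e. x^T A^T y = x^T (A^*) y. Since this holds for all x, y, we must have A^* = A^T. Therefore
A^* =
[[-3, 2],
 [-2, -2]].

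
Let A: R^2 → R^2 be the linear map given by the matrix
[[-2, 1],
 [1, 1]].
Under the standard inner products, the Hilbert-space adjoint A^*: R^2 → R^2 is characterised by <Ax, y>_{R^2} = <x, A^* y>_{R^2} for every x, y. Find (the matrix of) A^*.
A^* = A^T =
[[-2, 1],
 [1, 1]]

For real matrices with standard dot products, the defining identity <Ax, y> = <x, A^* y> gives (Ax)^T y = x^T (A^*) y, i.e. x^T A^T y = x^T (A^*) y. Since this holds for all x, y, we must have A^* = A^T. Therefore
A^* =
[[-2, 1],
 [1, 1]].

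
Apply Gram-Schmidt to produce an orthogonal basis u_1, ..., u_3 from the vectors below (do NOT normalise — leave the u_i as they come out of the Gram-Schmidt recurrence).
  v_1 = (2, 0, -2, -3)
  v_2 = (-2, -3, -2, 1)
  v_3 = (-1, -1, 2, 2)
Orthogonal basis:
  u_1 = (2, 0, -2, -3)
  u_2 = (-28/17, -3, -40/17, 8/17)
  u_3 = (49/99, -28/33, 70/99, -14/99)

Apply the Gram-Schmidt recurrence
  u_1 = v_1
  u_i = v_i − Σ_{j<i} ((v_i · u_j) / (u_j · u_j)) · u_j.

Step by step this gives:
  u_1 = (2, 0, -2, -3)
  u_2 = (-28/17, -3, -40/17, 8/17)
  u_3 = (49/99, -28/33, 70/99, -14/99)

Orthogonality check:
  u_2 · u_1 = 0 (should be 0)
  u_3 · u_1 = 0 (should be 0)
  u_3 · u_2 = 0 (should be 0)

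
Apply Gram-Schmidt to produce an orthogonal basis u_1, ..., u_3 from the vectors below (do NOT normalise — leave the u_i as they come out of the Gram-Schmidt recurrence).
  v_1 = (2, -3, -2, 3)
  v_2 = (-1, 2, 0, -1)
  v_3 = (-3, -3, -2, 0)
Orthogonal basis:
  u_1 = (2, -3, -2, 3)
  u_2 = (-2/13, 19/26, -11/13, 7/26)
  u_3 = (-124/35, -76/35, -52/35, -4/5)

Apply the Gram-Schmidt recurrence
  u_1 = v_1
  u_i = v_i − Σ_{j<i} ((v_i · u_j) / (u_j · u_j)) · u_j.

Step by step this gives:
  u_1 = (2, -3, -2, 3)
  u_2 = (-2/13, 19/26, -11/13, 7/26)
  u_3 = (-124/35, -76/35, -52/35, -4/5)

Orthogonality check:
  u_2 · u_1 = 0 (should be 0)
  u_3 · u_1 = 0 (should be 0)
  u_3 · u_2 = 0 (should be 0)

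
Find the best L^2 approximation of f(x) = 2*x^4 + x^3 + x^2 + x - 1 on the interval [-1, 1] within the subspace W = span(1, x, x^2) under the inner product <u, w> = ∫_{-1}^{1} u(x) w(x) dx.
g(x) = 19*x^2/7 + 8*x/5 - 41/35

The best approximation g ∈ W is the orthogonal projection of f onto W. Writing g = a_0 + a_1 x + a_2 x^2, the coefficients solve the normal equations G · a = b where
  G_{ij} = <φ_i, φ_j> and b_i = <f, φ_i>, with φ_0 = 1, φ_1 = x, φ_2 = x^2.
G =
  [2, 0, 2/3]
  [0, 2/3, 0]
  [2/3, 0, 2/5],
b = (-8/15, 16/15, 32/105).
Solving gives a_0 = -41/35, a_1 = 8/5, a_2 = 19/7, so
  g(x) = 19*x^2/7 + 8*x/5 - 41/35.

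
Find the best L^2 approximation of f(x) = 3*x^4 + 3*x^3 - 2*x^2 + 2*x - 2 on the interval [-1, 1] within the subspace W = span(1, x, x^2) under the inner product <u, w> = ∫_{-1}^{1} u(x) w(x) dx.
g(x) = 4*x^2/7 + 19*x/5 - 79/35

The best approximation g ∈ W is the orthogonal projection of f onto W. Writing g = a_0 + a_1 x + a_2 x^2, the coefficients solve the normal equations G · a = b where
  G_{ij} = <φ_i, φ_j> and b_i = <f, φ_i>, with φ_0 = 1, φ_1 = x, φ_2 = x^2.
G =
  [2, 0, 2/3]
  [0, 2/3, 0]
  [2/3, 0, 2/5],
b = (-62/15, 38/15, -134/105).
Solving gives a_0 = -79/35, a_1 = 19/5, a_2 = 4/7, so
  g(x) = 4*x^2/7 + 19*x/5 - 79/35.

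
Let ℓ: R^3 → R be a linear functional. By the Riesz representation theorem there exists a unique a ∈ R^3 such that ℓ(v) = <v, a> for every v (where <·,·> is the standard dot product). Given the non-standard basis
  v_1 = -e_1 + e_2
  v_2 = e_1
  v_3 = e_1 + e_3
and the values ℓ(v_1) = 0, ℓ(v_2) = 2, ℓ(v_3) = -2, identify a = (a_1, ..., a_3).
a = (2, 2, -4)

Write a = (a_1, ..., a_3) in the standard basis. For each basis vector v_i, ℓ(v_i) = <v_i, a> is a linear equation in the a_j's. Collect the n equations into a matrix system V a = ℓ, where row i of V is v_i (expressed in the standard basis). Since V is invertible (lower-triangular with 1s on the diagonal, up to permutation), solve by back-substitution:
  V =
[[-1, 1, 0],
 [1, 0, 0],
 [1, 0, 1]]
  V a = (0, 2, -2)
Solving gives a = (2, 2, -4).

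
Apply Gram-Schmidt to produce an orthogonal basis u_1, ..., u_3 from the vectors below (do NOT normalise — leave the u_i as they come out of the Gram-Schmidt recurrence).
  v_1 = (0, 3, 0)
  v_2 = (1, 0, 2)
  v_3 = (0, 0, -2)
Orthogonal basis:
  u_1 = (0, 3, 0)
  u_2 = (1, 0, 2)
  u_3 = (4/5, 0, -2/5)

Apply the Gram-Schmidt recurrence
  u_1 = v_1
  u_i = v_i − Σ_{j<i} ((v_i · u_j) / (u_j · u_j)) · u_j.

Step by step this gives:
  u_1 = (0, 3, 0)
  u_2 = (1, 0, 2)
  u_3 = (4/5, 0, -2/5)

Orthogonality check:
  u_2 · u_1 = 0 (should be 0)
  u_3 · u_1 = 0 (should be 0)
  u_3 · u_2 = 0 (should be 0)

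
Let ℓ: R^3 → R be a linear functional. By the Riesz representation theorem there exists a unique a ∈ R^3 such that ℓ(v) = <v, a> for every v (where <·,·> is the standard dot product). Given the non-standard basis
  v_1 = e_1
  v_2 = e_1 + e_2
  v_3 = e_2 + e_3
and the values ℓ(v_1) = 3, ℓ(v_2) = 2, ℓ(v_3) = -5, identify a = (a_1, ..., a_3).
a = (3, -1, -4)

Write a = (a_1, ..., a_3) in the standard basis. For each basis vector v_i, ℓ(v_i) = <v_i, a> is a linear equation in the a_j's. Collect the n equations into a matrix system V a = ℓ, where row i of V is v_i (expressed in the standard basis). Since V is invertible (lower-triangular with 1s on the diagonal, up to permutation), solve by back-substitution:
  V =
[[1, 0, 0],
 [1, 1, 0],
 [0, 1, 1]]
  V a = (3, 2, -5)
Solving gives a = (3, -1, -4).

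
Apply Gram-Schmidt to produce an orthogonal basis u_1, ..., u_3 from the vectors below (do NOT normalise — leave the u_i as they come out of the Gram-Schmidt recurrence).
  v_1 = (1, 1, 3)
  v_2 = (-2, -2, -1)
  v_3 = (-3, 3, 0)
Orthogonal basis:
  u_1 = (1, 1, 3)
  u_2 = (-15/11, -15/11, 10/11)
  u_3 = (-3, 3, 0)

Apply the Gram-Schmidt recurrence
  u_1 = v_1
  u_i = v_i − Σ_{j<i} ((v_i · u_j) / (u_j · u_j)) · u_j.

Step by step this gives:
  u_1 = (1, 1, 3)
  u_2 = (-15/11, -15/11, 10/11)
  u_3 = (-3, 3, 0)

Orthogonality check:
  u_2 · u_1 = 0 (should be 0)
  u_3 · u_1 = 0 (should be 0)
  u_3 · u_2 = 0 (should be 0)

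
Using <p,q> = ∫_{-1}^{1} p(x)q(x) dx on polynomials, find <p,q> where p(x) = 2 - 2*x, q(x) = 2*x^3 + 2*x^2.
<p,q> = 16/15

Expand the product: p(x)·q(x) = -4*x^4 + 4*x^2.
∫_{-1}^{1} of each monomial x^k gives [2/(k+1) if k even, 0 if k odd]. Integrating term-by-term (or equivalently evaluating the antiderivative F(x) = -4*x^5/5 + 4*x^3/3 at the endpoints):
  F(1) − F(−1) = 8/15 − (-8/15) = 16/15.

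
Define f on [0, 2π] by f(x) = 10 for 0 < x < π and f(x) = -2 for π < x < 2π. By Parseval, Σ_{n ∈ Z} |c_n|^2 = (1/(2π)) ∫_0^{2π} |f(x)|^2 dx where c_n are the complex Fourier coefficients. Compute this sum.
Σ |c_n|^2 = 52

Parseval equates the L^2 energy of f (normalised by 1/(2π)) with the ℓ^2 sum of its Fourier coefficients: (1/(2π)) ∫_0^{2π} |f|^2 = Σ |c_n|^2.
Compute the left side: (1/(2π)) [∫_0^π 10^2 dx + ∫_π^{2π} (-2)^2 dx] = (1/(2π)) · (100π + 4π) = (100 + 4)/2 = 52.
So Σ_{n ∈ Z} |c_n|^2 = 52.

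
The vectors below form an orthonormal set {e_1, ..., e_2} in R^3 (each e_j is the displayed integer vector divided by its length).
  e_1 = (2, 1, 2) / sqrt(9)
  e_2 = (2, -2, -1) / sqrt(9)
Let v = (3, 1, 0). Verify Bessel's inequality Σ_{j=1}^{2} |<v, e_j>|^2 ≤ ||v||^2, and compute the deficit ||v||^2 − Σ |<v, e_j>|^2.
Σ |<v, e_j>|^2 = 65/9; ||v||^2 = 10; deficit = 25/9

Write each e_j = u_j / sqrt(<u_j, u_j>) where u_j is the displayed integer vector. Then <v, e_j> = <v, u_j> / sqrt(<u_j, u_j>), so |<v, e_j>|^2 = <v, u_j>^2 / <u_j, u_j>.
Coefficients: <v, e_1> = 7/sqrt(9), <v, e_2> = 4/sqrt(9).
Square and sum: Σ |<v, e_j>|^2 = 65/9.
Compute ||v||^2 = v·v = 10.
Deficit = 10 − 65/9 = 25/9 ≥ 0, confirming Bessel's inequality. (The deficit equals ||v − Σ <v,e_j> e_j||^2, the squared distance from v to span{e_j}.)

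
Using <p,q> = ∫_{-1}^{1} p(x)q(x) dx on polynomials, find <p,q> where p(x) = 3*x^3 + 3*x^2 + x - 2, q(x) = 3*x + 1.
<p,q> = 18/5

Expand the product: p(x)·q(x) = 9*x^4 + 12*x^3 + 6*x^2 - 5*x - 2.
∫_{-1}^{1} of each monomial x^k gives [2/(k+1) if k even, 0 if k odd]. Integrating term-by-term (or equivalently evaluating the antiderivative F(x) = 9*x^5/5 + 3*x^4 + 2*x^3 - 5*x^2/2 - 2*x at the endpoints):
  F(1) − F(−1) = 23/10 − (-13/10) = 18/5.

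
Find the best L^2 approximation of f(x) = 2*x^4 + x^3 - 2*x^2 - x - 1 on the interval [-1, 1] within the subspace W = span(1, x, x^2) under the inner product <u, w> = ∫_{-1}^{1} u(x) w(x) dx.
g(x) = -2*x^2/7 - 2*x/5 - 41/35

The best approximation g ∈ W is the orthogonal projection of f onto W. Writing g = a_0 + a_1 x + a_2 x^2, the coefficients solve the normal equations G · a = b where
  G_{ij} = <φ_i, φ_j> and b_i = <f, φ_i>, with φ_0 = 1, φ_1 = x, φ_2 = x^2.
G =
  [2, 0, 2/3]
  [0, 2/3, 0]
  [2/3, 0, 2/5],
b = (-38/15, -4/15, -94/105).
Solving gives a_0 = -41/35, a_1 = -2/5, a_2 = -2/7, so
  g(x) = -2*x^2/7 - 2*x/5 - 41/35.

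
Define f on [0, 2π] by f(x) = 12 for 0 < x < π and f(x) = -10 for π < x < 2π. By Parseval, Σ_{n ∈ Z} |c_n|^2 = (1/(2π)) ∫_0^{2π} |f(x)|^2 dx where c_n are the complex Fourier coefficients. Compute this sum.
Σ |c_n|^2 = 122

Parseval equates the L^2 energy of f (normalised by 1/(2π)) with the ℓ^2 sum of its Fourier coefficients: (1/(2π)) ∫_0^{2π} |f|^2 = Σ |c_n|^2.
Compute the left side: (1/(2π)) [∫_0^π 12^2 dx + ∫_π^{2π} (-10)^2 dx] = (1/(2π)) · (144π + 100π) = (144 + 100)/2 = 122.
So Σ_{n ∈ Z} |c_n|^2 = 122.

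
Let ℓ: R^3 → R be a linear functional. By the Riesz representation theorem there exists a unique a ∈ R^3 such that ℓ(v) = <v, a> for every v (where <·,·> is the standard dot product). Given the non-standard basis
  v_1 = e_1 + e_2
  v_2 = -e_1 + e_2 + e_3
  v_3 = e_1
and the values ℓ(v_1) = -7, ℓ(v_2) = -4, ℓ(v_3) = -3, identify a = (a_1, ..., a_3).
a = (-3, -4, -3)

Write a = (a_1, ..., a_3) in the standard basis. For each basis vector v_i, ℓ(v_i) = <v_i, a> is a linear equation in the a_j's. Collect the n equations into a matrix system V a = ℓ, where row i of V is v_i (expressed in the standard basis). Since V is invertible (lower-triangular with 1s on the diagonal, up to permutation), solve by back-substitution:
  V =
[[1, 1, 0],
 [-1, 1, 1],
 [1, 0, 0]]
  V a = (-7, -4, -3)
Solving gives a = (-3, -4, -3).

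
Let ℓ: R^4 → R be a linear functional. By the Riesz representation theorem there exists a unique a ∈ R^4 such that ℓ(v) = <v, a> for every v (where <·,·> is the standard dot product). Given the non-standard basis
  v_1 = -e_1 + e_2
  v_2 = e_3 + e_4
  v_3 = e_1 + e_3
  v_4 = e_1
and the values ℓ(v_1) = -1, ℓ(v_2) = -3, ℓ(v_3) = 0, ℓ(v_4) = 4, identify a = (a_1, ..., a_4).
a = (4, 3, -4, 1)

Write a = (a_1, ..., a_4) in the standard basis. For each basis vector v_i, ℓ(v_i) = <v_i, a> is a linear equation in the a_j's. Collect the n equations into a matrix system V a = ℓ, where row i of V is v_i (expressed in the standard basis). Since V is invertible (lower-triangular with 1s on the diagonal, up to permutation), solve by back-substitution:
  V =
[[-1, 1, 0, 0],
 [0, 0, 1, 1],
 [1, 0, 1, 0],
 [1, 0, 0, 0]]
  V a = (-1, -3, 0, 4)
Solving gives a = (4, 3, -4, 1).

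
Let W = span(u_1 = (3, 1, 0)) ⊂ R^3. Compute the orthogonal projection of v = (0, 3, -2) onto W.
proj_W(v) = (9/10, 3/10, 0)

Set up U = [u_1 | ... | u_1] ∈ R^(3×1). The projector onto W = col(U) is P = U (U^T U)^(-1) U^T.
Compute U^T U =
  [10],
and U^T v = (3).
Solve U^T U · c = U^T v for the coefficients: c = (3/10). The projection is proj_W(v) = U c.
Check: (v - proj_W(v)) · u_1 = 0  (should be 0).
Result: proj_W(v) = (9/10, 3/10, 0).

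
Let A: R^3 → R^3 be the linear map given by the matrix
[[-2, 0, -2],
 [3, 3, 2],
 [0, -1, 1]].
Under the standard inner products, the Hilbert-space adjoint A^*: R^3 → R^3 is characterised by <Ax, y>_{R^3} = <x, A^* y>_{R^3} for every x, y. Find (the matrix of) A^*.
A^* = A^T =
[[-2, 3, 0],
 [0, 3, -1],
 [-2, 2, 1]]

For real matrices with standard dot products, the defining identity <Ax, y> = <x, A^* y> gives (Ax)^T y = x^T (A^*) y, i.e. x^T A^T y = x^T (A^*) y. Since this holds for all x, y, we must have A^* = A^T. Therefore
A^* =
[[-2, 3, 0],
 [0, 3, -1],
 [-2, 2, 1]].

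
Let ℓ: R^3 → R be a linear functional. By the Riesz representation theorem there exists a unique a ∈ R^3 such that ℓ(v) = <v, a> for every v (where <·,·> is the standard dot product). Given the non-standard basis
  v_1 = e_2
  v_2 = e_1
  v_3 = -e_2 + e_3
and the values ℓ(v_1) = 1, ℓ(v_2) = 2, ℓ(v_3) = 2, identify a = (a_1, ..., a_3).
a = (2, 1, 3)

Write a = (a_1, ..., a_3) in the standard basis. For each basis vector v_i, ℓ(v_i) = <v_i, a> is a linear equation in the a_j's. Collect the n equations into a matrix system V a = ℓ, where row i of V is v_i (expressed in the standard basis). Since V is invertible (lower-triangular with 1s on the diagonal, up to permutation), solve by back-substitution:
  V =
[[0, 1, 0],
 [1, 0, 0],
 [0, -1, 1]]
  V a = (1, 2, 2)
Solving gives a = (2, 1, 3).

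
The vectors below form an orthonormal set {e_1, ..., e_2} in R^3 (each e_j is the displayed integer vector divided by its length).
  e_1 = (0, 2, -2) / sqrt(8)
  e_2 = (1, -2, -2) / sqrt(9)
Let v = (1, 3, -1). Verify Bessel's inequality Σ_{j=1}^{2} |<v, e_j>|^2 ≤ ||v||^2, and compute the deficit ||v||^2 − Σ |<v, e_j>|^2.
Σ |<v, e_j>|^2 = 9; ||v||^2 = 11; deficit = 2

Write each e_j = u_j / sqrt(<u_j, u_j>) where u_j is the displayed integer vector. Then <v, e_j> = <v, u_j> / sqrt(<u_j, u_j>), so |<v, e_j>|^2 = <v, u_j>^2 / <u_j, u_j>.
Coefficients: <v, e_1> = 8/sqrt(8), <v, e_2> = -3/sqrt(9).
Square and sum: Σ |<v, e_j>|^2 = 9.
Compute ||v||^2 = v·v = 11.
Deficit = 11 − 9 = 2 ≥ 0, confirming Bessel's inequality. (The deficit equals ||v − Σ <v,e_j> e_j||^2, the squared distance from v to span{e_j}.)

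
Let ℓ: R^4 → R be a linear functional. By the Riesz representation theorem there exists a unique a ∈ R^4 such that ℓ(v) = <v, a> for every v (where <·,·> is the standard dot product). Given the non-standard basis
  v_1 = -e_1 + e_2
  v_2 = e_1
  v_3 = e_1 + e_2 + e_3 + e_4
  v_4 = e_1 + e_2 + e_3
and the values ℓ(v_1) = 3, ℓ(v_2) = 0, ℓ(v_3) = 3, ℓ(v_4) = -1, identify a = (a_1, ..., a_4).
a = (0, 3, -4, 4)

Write a = (a_1, ..., a_4) in the standard basis. For each basis vector v_i, ℓ(v_i) = <v_i, a> is a linear equation in the a_j's. Collect the n equations into a matrix system V a = ℓ, where row i of V is v_i (expressed in the standard basis). Since V is invertible (lower-triangular with 1s on the diagonal, up to permutation), solve by back-substitution:
  V =
[[-1, 1, 0, 0],
 [1, 0, 0, 0],
 [1, 1, 1, 1],
 [1, 1, 1, 0]]
  V a = (3, 0, 3, -1)
Solving gives a = (0, 3, -4, 4).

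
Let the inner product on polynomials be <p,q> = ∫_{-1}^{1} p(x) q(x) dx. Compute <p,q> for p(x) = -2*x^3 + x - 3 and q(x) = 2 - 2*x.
<p,q> = -176/15

Expand the product: p(x)·q(x) = 4*x^4 - 4*x^3 - 2*x^2 + 8*x - 6.
∫_{-1}^{1} of each monomial x^k gives [2/(k+1) if k even, 0 if k odd]. Integrating term-by-term (or equivalently evaluating the antiderivative F(x) = 4*x^5/5 - x^4 - 2*x^3/3 + 4*x^2 - 6*x at the endpoints):
  F(1) − F(−1) = -43/15 − (133/15) = -176/15.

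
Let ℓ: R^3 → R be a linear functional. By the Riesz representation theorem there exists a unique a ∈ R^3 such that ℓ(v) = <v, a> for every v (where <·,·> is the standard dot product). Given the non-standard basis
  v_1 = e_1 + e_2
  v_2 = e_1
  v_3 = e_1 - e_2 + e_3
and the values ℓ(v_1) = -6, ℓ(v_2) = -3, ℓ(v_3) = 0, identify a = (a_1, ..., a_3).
a = (-3, -3, 0)

Write a = (a_1, ..., a_3) in the standard basis. For each basis vector v_i, ℓ(v_i) = <v_i, a> is a linear equation in the a_j's. Collect the n equations into a matrix system V a = ℓ, where row i of V is v_i (expressed in the standard basis). Since V is invertible (lower-triangular with 1s on the diagonal, up to permutation), solve by back-substitution:
  V =
[[1, 1, 0],
 [1, 0, 0],
 [1, -1, 1]]
  V a = (-6, -3, 0)
Solving gives a = (-3, -3, 0).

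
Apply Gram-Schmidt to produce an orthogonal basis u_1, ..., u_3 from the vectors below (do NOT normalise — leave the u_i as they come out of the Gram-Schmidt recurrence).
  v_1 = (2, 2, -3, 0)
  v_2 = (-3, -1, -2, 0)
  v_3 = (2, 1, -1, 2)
Orthogonal basis:
  u_1 = (2, 2, -3, 0)
  u_2 = (-47/17, -13/17, -40/17, 0)
  u_3 = (35/234, -5/18, -10/117, 2)

Apply the Gram-Schmidt recurrence
  u_1 = v_1
  u_i = v_i − Σ_{j<i} ((v_i · u_j) / (u_j · u_j)) · u_j.

Step by step this gives:
  u_1 = (2, 2, -3, 0)
  u_2 = (-47/17, -13/17, -40/17, 0)
  u_3 = (35/234, -5/18, -10/117, 2)

Orthogonality check:
  u_2 · u_1 = 0 (should be 0)
  u_3 · u_1 = 0 (should be 0)
  u_3 · u_2 = 0 (should be 0)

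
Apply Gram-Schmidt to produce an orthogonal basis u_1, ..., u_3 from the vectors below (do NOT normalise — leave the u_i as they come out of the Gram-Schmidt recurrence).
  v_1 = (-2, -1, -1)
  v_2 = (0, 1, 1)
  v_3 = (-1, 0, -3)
Orthogonal basis:
  u_1 = (-2, -1, -1)
  u_2 = (-2/3, 2/3, 2/3)
  u_3 = (0, 3/2, -3/2)

Apply the Gram-Schmidt recurrence
  u_1 = v_1
  u_i = v_i − Σ_{j<i} ((v_i · u_j) / (u_j · u_j)) · u_j.

Step by step this gives:
  u_1 = (-2, -1, -1)
  u_2 = (-2/3, 2/3, 2/3)
  u_3 = (0, 3/2, -3/2)

Orthogonality check:
  u_2 · u_1 = 0 (should be 0)
  u_3 · u_1 = 0 (should be 0)
  u_3 · u_2 = 0 (should be 0)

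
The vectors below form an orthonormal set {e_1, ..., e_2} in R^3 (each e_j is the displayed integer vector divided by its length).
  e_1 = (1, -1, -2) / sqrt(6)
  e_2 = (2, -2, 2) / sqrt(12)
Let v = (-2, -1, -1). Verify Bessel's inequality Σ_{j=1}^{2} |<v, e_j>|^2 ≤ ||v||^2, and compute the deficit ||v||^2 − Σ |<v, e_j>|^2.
Σ |<v, e_j>|^2 = 3/2; ||v||^2 = 6; deficit = 9/2

Write each e_j = u_j / sqrt(<u_j, u_j>) where u_j is the displayed integer vector. Then <v, e_j> = <v, u_j> / sqrt(<u_j, u_j>), so |<v, e_j>|^2 = <v, u_j>^2 / <u_j, u_j>.
Coefficients: <v, e_1> = 1/sqrt(6), <v, e_2> = -4/sqrt(12).
Square and sum: Σ |<v, e_j>|^2 = 3/2.
Compute ||v||^2 = v·v = 6.
Deficit = 6 − 3/2 = 9/2 ≥ 0, confirming Bessel's inequality. (The deficit equals ||v − Σ <v,e_j> e_j||^2, the squared distance from v to span{e_j}.)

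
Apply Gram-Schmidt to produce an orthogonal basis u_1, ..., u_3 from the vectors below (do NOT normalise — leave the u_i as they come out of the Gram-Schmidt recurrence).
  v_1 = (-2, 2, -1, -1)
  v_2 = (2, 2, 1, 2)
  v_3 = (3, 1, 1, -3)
Orthogonal basis:
  u_1 = (-2, 2, -1, -1)
  u_2 = (7/5, 13/5, 7/10, 17/10)
  u_3 = (281/121, 107/121, 80/121, -428/121)

Apply the Gram-Schmidt recurrence
  u_1 = v_1
  u_i = v_i − Σ_{j<i} ((v_i · u_j) / (u_j · u_j)) · u_j.

Step by step this gives:
  u_1 = (-2, 2, -1, -1)
  u_2 = (7/5, 13/5, 7/10, 17/10)
  u_3 = (281/121, 107/121, 80/121, -428/121)

Orthogonality check:
  u_2 · u_1 = 0 (should be 0)
  u_3 · u_1 = 0 (should be 0)
  u_3 · u_2 = 0 (should be 0)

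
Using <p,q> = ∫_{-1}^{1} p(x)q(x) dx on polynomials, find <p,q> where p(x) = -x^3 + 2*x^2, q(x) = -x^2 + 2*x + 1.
<p,q> = -4/15

Expand the product: p(x)·q(x) = x^5 - 4*x^4 + 3*x^3 + 2*x^2.
∫_{-1}^{1} of each monomial x^k gives [2/(k+1) if k even, 0 if k odd]. Integrating term-by-term (or equivalently evaluating the antiderivative F(x) = x^6/6 - 4*x^5/5 + 3*x^4/4 + 2*x^3/3 at the endpoints):
  F(1) − F(−1) = 47/60 − (21/20) = -4/15.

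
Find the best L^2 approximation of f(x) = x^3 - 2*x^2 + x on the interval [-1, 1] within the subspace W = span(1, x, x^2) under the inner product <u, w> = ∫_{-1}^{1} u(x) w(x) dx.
g(x) = -2*x^2 + 8*x/5

The best approximation g ∈ W is the orthogonal projection of f onto W. Writing g = a_0 + a_1 x + a_2 x^2, the coefficients solve the normal equations G · a = b where
  G_{ij} = <φ_i, φ_j> and b_i = <f, φ_i>, with φ_0 = 1, φ_1 = x, φ_2 = x^2.
G =
  [2, 0, 2/3]
  [0, 2/3, 0]
  [2/3, 0, 2/5],
b = (-4/3, 16/15, -4/5).
Solving gives a_0 = 0, a_1 = 8/5, a_2 = -2, so
  g(x) = -2*x^2 + 8*x/5.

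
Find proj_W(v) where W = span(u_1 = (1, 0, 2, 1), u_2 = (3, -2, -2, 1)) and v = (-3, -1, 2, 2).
proj_W(v) = (-1, 1, 2, 0)

Set up U = [u_1 | ... | u_2] ∈ R^(4×2). The projector onto W = col(U) is P = U (U^T U)^(-1) U^T.
Compute U^T U =
  [6, 0]
  [0, 18],
and U^T v = (3, -9).
Solve U^T U · c = U^T v for the coefficients: c = (1/2, -1/2). The projection is proj_W(v) = U c.
Check: (v - proj_W(v)) · u_1 = 0  (should be 0).
Check: (v - proj_W(v)) · u_2 = 0  (should be 0).
Result: proj_W(v) = (-1, 1, 2, 0).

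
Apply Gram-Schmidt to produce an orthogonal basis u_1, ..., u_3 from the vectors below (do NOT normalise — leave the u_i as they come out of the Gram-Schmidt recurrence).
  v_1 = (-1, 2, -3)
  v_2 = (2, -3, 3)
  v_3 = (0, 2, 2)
Orthogonal basis:
  u_1 = (-1, 2, -3)
  u_2 = (11/14, -4/7, -9/14)
  u_3 = (24/19, 24/19, 8/19)

Apply the Gram-Schmidt recurrence
  u_1 = v_1
  u_i = v_i − Σ_{j<i} ((v_i · u_j) / (u_j · u_j)) · u_j.

Step by step this gives:
  u_1 = (-1, 2, -3)
  u_2 = (11/14, -4/7, -9/14)
  u_3 = (24/19, 24/19, 8/19)

Orthogonality check:
  u_2 · u_1 = 0 (should be 0)
  u_3 · u_1 = 0 (should be 0)
  u_3 · u_2 = 0 (should be 0)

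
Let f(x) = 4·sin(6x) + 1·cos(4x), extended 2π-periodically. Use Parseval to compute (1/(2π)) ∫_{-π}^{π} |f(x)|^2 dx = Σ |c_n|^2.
Σ |c_n|^2 = 17/2

Expand |f|^2 and use orthogonality of {sin(nx), cos(mx)} on [-π, π]:
  ∫_{-π}^{π} sin(nx)^2 dx = π, ∫ cos(mx)^2 dx = π, and cross terms integrate to 0.
So ∫_{-π}^{π} f(x)^2 dx = 4^2 · π + 1^2 · π = (16 + 1)π.
Divide by 2π: (16 + 1)/2 = 17/2.
By Parseval, this equals Σ |c_n|^2.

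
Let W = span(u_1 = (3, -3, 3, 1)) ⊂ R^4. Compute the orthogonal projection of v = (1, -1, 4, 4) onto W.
proj_W(v) = (33/14, -33/14, 33/14, 11/14)

Set up U = [u_1 | ... | u_1] ∈ R^(4×1). The projector onto W = col(U) is P = U (U^T U)^(-1) U^T.
Compute U^T U =
  [28],
and U^T v = (22).
Solve U^T U · c = U^T v for the coefficients: c = (11/14). The projection is proj_W(v) = U c.
Check: (v - proj_W(v)) · u_1 = 0  (should be 0).
Result: proj_W(v) = (33/14, -33/14, 33/14, 11/14).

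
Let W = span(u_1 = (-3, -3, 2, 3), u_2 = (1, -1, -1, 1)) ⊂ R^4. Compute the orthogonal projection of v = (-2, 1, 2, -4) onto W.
proj_W(v) = (-241/123, 307/123, 84/41, -307/123)

Set up U = [u_1 | ... | u_2] ∈ R^(4×2). The projector onto W = col(U) is P = U (U^T U)^(-1) U^T.
Compute U^T U =
  [31, 1]
  [1, 4],
and U^T v = (-5, -9).
Solve U^T U · c = U^T v for the coefficients: c = (-11/123, -274/123). The projection is proj_W(v) = U c.
Check: (v - proj_W(v)) · u_1 = 0  (should be 0).
Check: (v - proj_W(v)) · u_2 = 0  (should be 0).
Result: proj_W(v) = (-241/123, 307/123, 84/41, -307/123).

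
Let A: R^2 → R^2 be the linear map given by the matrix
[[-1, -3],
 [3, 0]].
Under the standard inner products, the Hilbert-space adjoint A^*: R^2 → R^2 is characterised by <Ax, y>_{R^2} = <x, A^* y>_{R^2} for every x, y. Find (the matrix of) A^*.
A^* = A^T =
[[-1, 3],
 [-3, 0]]

For real matrices with standard dot products, the defining identity <Ax, y> = <x, A^* y> gives (Ax)^T y = x^T (A^*) y, i.e. x^T A^T y = x^T (A^*) y. Since this holds for all x, y, we must have A^* = A^T. Therefore
A^* =
[[-1, 3],
 [-3, 0]].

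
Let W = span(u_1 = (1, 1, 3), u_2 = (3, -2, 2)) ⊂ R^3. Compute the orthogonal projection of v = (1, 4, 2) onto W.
proj_W(v) = (-35/69, 185/69, 203/69)

Set up U = [u_1 | ... | u_2] ∈ R^(3×2). The projector onto W = col(U) is P = U (U^T U)^(-1) U^T.
Compute U^T U =
  [11, 7]
  [7, 17],
and U^T v = (11, -1).
Solve U^T U · c = U^T v for the coefficients: c = (97/69, -44/69). The projection is proj_W(v) = U c.
Check: (v - proj_W(v)) · u_1 = 0  (should be 0).
Check: (v - proj_W(v)) · u_2 = 0  (should be 0).
Result: proj_W(v) = (-35/69, 185/69, 203/69).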